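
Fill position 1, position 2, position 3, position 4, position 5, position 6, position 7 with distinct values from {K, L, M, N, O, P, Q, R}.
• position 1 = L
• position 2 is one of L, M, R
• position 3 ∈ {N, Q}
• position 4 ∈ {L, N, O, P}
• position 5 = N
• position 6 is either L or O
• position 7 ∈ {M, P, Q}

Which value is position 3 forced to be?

Q

position 1 must be L (only option left). Remove L from position 2, position 4, position 6.
position 5's domain is down to {N}, so position 5 = N. Strike N from position 3, position 4.
So position 3 = Q.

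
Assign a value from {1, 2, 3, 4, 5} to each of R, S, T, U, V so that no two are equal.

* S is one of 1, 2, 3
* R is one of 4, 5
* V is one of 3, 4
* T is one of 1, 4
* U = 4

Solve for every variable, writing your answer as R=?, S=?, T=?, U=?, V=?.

U's domain is down to {4}, so U = 4. Strike 4 from R, T, V.
V has just one choice, so V = 3. Remove 3 from S.
R has just one choice, so R = 5.
That leaves T = 1. Eliminate 1 elsewhere: S.
S's domain is down to {2}, so S = 2.

R=5, S=2, T=1, U=4, V=3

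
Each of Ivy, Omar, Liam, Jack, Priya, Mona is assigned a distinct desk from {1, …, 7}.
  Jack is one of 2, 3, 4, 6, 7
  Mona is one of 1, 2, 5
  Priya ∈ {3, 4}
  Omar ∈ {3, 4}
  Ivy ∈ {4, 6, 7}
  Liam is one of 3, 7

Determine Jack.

2

Omar and Priya between them cover only {3, 4} — a naked pair. Remove those values from Ivy, Liam, Jack.
Liam must be 7 (only option left). Strike 7 from Ivy, Jack.
That leaves Ivy = 6. Remove 6 from Jack.
So Jack = 2.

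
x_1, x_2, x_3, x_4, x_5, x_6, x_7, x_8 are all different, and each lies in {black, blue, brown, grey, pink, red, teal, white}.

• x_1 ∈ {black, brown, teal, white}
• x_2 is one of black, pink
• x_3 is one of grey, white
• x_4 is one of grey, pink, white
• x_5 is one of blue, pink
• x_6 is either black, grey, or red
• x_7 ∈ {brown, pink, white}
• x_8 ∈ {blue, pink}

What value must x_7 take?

brown

The 8 variables draw from only 8 values {black, blue, brown, grey, pink, red, teal, white}, so each is used; only x_6 can be red, hence x_6 = red.
Among the 7 still-open variables, teal fits only x_1 (and all 7 values in {black, blue, brown, grey, pink, teal, white} must be used), so x_1 = teal.
The 6 still-open variables together cover exactly {black, blue, brown, grey, pink, white} — 6 values for 6 variables — and black appears only in x_2's list, so x_2 = black.
The 5 still-open variables together cover exactly {blue, brown, grey, pink, white} — 5 values for 5 variables — and brown appears only in x_7's list, so x_7 = brown.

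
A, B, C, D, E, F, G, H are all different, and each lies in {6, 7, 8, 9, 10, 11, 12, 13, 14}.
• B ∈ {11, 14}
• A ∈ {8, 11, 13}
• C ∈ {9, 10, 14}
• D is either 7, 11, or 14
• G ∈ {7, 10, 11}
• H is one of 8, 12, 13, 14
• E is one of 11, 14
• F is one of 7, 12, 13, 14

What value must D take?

7

The 8 variables together cover exactly {7, 8, 9, 10, 11, 12, 13, 14} — 8 values for 8 variables — and 9 appears only in C's list, so C = 9.
The 7 still-open variables draw from only 7 values {7, 8, 10, 11, 12, 13, 14}, so each is used; only G can be 10, hence G = 10.
B and E share exactly the 2 values {11, 14}; by pigeonhole those values go to them, so strike 11, 14 from A, D, F, H.
So D = 7.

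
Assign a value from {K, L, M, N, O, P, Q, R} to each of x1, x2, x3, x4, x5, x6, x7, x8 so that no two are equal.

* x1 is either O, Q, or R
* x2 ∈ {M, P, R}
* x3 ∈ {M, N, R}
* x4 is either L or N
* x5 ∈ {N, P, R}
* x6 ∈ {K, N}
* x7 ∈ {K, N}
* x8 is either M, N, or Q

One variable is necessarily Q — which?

The 8 variables together cover exactly {K, L, M, N, O, P, Q, R} — 8 values for 8 variables — and L appears only in x4's list, so x4 = L.
The 7 still-open variables together cover exactly {K, M, N, O, P, Q, R} — 7 values for 7 variables — and O appears only in x1's list, so x1 = O.
The 6 still-open variables together cover exactly {K, M, N, P, Q, R} — 6 values for 6 variables — and Q appears only in x8's list, so x8 = Q.

x8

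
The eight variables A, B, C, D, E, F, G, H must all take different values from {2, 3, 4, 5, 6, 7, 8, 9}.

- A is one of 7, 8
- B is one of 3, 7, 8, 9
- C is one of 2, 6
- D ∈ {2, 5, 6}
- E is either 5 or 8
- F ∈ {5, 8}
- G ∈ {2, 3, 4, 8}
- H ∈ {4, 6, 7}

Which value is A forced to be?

7

Among the 8 variables, 9 fits only B (and all 8 values in {2, 3, 4, 5, 6, 7, 8, 9} must be used), so B = 9.
Among the 7 still-open variables, 3 fits only G (and all 7 values in {2, 3, 4, 5, 6, 7, 8} must be used), so G = 3.
Among the 6 still-open variables, 4 fits only H (and all 6 values in {2, 4, 5, 6, 7, 8} must be used), so H = 4.
The 5 still-open variables together cover exactly {2, 5, 6, 7, 8} — 5 values for 5 variables — and 7 appears only in A's list, so A = 7.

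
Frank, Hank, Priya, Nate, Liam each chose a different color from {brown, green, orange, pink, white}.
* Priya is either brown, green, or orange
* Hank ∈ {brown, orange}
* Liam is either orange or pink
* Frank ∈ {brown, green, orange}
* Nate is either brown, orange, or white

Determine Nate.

white

Among the 5 variables, pink fits only Liam (and all 5 values in {brown, green, orange, pink, white} must be used), so Liam = pink.
The 4 still-open variables draw from only 4 values {brown, green, orange, white}, so each is used; only Nate can be white, hence Nate = white.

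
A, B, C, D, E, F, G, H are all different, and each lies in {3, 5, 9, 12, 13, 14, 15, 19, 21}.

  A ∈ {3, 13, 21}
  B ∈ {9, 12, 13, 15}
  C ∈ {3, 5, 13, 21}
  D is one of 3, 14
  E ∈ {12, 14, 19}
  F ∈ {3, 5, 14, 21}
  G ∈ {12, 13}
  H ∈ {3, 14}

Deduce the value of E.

19

D and H share exactly the 2 values {3, 14}; by pigeonhole those values go to them, so strike 3, 14 from A, C, E, F.
A, C, F share exactly the 3 values {5, 13, 21}; by pigeonhole those values go to them, so strike 5, 13, 21 from B, G.
G's domain is down to {12}, so G = 12. So B, E can't be 12.
So E = 19.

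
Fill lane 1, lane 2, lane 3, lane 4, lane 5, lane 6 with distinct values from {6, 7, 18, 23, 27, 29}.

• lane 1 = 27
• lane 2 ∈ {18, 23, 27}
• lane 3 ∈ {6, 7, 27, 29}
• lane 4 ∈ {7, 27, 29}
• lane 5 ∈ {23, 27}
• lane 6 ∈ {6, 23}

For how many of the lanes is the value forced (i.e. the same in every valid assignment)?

lane 1 has just one choice, so lane 1 = 27. Eliminate 27 elsewhere: lane 2, lane 3, lane 4, lane 5.
lane 5 must be 23 (only option left). Eliminate 23 elsewhere: lane 2, lane 6.
lane 6 has just one choice, so lane 6 = 6. Eliminate 6 elsewhere: lane 3.
lane 2's domain is down to {18}, so lane 2 = 18.
Determined: lane 1=27, lane 2=18, lane 5=23, lane 6=6. The other lanes each still have more than one consistent value. That makes 4.

4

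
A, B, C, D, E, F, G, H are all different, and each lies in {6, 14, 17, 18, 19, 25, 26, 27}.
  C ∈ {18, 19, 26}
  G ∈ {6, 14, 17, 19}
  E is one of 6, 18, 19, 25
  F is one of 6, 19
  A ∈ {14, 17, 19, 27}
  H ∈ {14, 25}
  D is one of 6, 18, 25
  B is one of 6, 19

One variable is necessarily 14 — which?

Among the 8 variables, 26 fits only C (and all 8 values in {6, 14, 17, 18, 19, 25, 26, 27} must be used), so C = 26.
Among the 7 still-open variables, 27 fits only A (and all 7 values in {6, 14, 17, 18, 19, 25, 27} must be used), so A = 27.
The 6 still-open variables together cover exactly {6, 14, 17, 18, 19, 25} — 6 values for 6 variables — and 17 appears only in G's list, so G = 17.
Among the 5 still-open variables, 14 fits only H (and all 5 values in {6, 14, 18, 19, 25} must be used), so H = 14.

H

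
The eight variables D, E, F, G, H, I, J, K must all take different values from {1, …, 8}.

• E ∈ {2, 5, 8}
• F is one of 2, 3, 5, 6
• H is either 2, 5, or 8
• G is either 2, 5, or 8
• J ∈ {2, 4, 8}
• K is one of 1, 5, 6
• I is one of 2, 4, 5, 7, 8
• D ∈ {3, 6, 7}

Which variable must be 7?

The 8 variables draw from only 8 values {1, 2, 3, 4, 5, 6, 7, 8}, so each is used; only K can be 1, hence K = 1.
The 3 variables E, G, H are confined to {2, 5, 8}, which locks those values in; drop them from F, I, J.
J's domain is down to {4}, so J = 4. Eliminate 4 elsewhere: I.
So 7 goes to I.

I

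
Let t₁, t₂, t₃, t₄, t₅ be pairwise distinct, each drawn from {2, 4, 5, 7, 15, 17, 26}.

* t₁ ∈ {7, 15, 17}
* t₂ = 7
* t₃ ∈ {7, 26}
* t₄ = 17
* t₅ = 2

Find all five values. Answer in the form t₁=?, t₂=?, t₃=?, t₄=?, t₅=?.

t₂'s domain is down to {7}, so t₂ = 7. Remove 7 from t₁, t₃.
t₃ has just one choice, so t₃ = 26.
t₄ must be 17 (only option left). Strike 17 from t₁.
t₅ has just one choice, so t₅ = 2.
That leaves t₁ = 15.

t₁=15, t₂=7, t₃=26, t₄=17, t₅=2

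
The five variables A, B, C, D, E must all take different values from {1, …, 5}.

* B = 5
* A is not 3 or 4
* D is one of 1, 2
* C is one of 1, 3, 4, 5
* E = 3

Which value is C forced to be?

4

B's domain is down to {5}, so B = 5. So A, C can't be 5.
That leaves E = 3. So C can't be 3.
The 3 still-open variables together cover exactly {1, 2, 4} — 3 values for 3 variables — and 4 appears only in C's list, so C = 4.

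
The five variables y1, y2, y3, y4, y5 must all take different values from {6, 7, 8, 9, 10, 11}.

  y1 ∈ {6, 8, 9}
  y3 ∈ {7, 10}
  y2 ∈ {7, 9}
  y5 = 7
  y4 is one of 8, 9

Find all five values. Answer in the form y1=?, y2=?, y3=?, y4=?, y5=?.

y5 has just one choice, so y5 = 7. So y2, y3 can't be 7.
y2 must be 9 (only option left). Remove 9 from y1, y4.
y3 has just one choice, so y3 = 10.
That leaves y4 = 8. So y1 can't be 8.
That leaves y1 = 6.

y1=6, y2=9, y3=10, y4=8, y5=7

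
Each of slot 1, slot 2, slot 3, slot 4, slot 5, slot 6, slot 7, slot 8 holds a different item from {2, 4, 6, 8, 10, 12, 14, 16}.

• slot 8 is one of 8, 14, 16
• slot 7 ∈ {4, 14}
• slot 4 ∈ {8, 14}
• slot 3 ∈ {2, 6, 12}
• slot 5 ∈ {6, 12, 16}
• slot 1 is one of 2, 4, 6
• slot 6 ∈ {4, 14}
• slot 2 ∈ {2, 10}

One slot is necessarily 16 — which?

slot 8

Among the 8 variables, 10 fits only slot 2 (and all 8 values in {2, 4, 6, 8, 10, 12, 14, 16} must be used), so slot 2 = 10.
slot 6 and slot 7 share exactly the 2 values {4, 14}; by pigeonhole those values go to them, so strike 4, 14 from slot 1, slot 4, slot 8.
That leaves slot 4 = 8. So slot 8 can't be 8.
So 16 goes to slot 8.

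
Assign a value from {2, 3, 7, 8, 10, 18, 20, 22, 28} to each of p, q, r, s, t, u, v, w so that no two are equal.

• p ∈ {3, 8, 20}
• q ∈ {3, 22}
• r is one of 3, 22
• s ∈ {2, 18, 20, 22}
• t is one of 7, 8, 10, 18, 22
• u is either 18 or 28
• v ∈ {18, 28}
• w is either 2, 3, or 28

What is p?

q and r between them cover only {3, 22} — a naked pair. Remove those values from p, s, t, w.
The 2 variables u and v are confined to {18, 28}, which locks those values in; drop them from s, t, w.
That leaves w = 2. Eliminate 2 elsewhere: s.
That leaves s = 20. Eliminate 20 elsewhere: p.
So p = 8.

8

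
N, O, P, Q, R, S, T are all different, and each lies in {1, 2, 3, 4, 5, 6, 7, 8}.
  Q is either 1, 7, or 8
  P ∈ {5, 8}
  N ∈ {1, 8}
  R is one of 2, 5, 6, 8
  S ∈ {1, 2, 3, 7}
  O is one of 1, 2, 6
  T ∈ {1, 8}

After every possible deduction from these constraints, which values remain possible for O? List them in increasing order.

2, 6

Among the 7 variables, 3 fits only S (and all 7 values in {1, 2, 3, 5, 6, 7, 8} must be used), so S = 3.
The 6 still-open variables together cover exactly {1, 2, 5, 6, 7, 8} — 6 values for 6 variables — and 7 appears only in Q's list, so Q = 7.
N and T between them cover only {1, 8} — a naked pair. Remove those values from O, P, R.
That leaves P = 5. Strike 5 from R.
No further eliminations apply; O can still be any of 2, 6.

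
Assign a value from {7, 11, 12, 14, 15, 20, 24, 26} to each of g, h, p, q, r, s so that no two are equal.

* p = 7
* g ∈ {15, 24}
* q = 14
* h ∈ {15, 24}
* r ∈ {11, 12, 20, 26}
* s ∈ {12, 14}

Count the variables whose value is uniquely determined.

p has just one choice, so p = 7.
q's domain is down to {14}, so q = 14. Remove 14 from s.
That leaves s = 12. Remove 12 from r.
Determined: p=7, q=14, s=12. The other variables each still have more than one consistent value. That makes 3.

3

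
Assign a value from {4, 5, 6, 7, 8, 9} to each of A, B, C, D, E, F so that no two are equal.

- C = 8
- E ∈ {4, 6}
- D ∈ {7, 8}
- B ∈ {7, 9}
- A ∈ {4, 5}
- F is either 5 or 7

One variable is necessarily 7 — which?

D

C's domain is down to {8}, so C = 8. So D can't be 8.
So 7 goes to D.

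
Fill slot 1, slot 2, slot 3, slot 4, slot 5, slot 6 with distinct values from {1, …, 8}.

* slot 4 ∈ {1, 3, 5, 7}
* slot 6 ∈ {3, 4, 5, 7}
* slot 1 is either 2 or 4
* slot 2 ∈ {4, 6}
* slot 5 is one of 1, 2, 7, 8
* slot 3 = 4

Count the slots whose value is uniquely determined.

3

slot 3 must be 4 (only option left). So slot 1, slot 2, slot 6 can't be 4.
slot 1 must be 2 (only option left). Eliminate 2 elsewhere: slot 5.
slot 2's domain is down to {6}, so slot 2 = 6.
Determined: slot 1=2, slot 2=6, slot 3=4. The other slots each still have more than one consistent value. That makes 3.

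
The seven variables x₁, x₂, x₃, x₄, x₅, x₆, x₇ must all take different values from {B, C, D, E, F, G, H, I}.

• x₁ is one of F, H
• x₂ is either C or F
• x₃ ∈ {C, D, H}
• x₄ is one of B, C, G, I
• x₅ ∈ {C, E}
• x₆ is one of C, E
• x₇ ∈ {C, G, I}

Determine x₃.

D

x₅ and x₆ between them cover only {C, E} — a naked pair. Remove those values from x₂, x₃, x₄, x₇.
x₂ has just one choice, so x₂ = F. So x₁ can't be F.
x₁ has just one choice, so x₁ = H. So x₃ can't be H.
So x₃ = D.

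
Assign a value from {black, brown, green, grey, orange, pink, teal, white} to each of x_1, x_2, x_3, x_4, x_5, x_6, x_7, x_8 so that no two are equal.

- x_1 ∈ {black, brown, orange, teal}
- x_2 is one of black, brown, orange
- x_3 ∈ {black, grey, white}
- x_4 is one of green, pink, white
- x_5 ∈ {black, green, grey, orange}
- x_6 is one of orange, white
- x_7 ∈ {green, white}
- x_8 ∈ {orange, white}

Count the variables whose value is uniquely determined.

The 8 variables draw from only 8 values {black, brown, green, grey, orange, pink, teal, white}, so each is used; only x_4 can be pink, hence x_4 = pink.
Among the 7 still-open variables, teal fits only x_1 (and all 7 values in {black, brown, green, grey, orange, teal, white} must be used), so x_1 = teal.
The 6 still-open variables together cover exactly {black, brown, green, grey, orange, white} — 6 values for 6 variables — and brown appears only in x_2's list, so x_2 = brown.
x_6 and x_8 between them cover only {orange, white} — a naked pair. Remove those values from x_3, x_5, x_7.
x_7 must be green (only option left). So x_5 can't be green.
Determined: x_1=teal, x_2=brown, x_4=pink, x_7=green. The other variables each still have more than one consistent value. That makes 4.

4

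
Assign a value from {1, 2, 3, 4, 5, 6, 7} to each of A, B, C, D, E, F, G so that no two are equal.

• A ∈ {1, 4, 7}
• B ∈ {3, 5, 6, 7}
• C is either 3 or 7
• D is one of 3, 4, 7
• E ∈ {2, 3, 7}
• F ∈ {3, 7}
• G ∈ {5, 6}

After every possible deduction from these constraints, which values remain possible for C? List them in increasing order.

3, 7

Among the 7 variables, 1 fits only A (and all 7 values in {1, 2, 3, 4, 5, 6, 7} must be used), so A = 1.
The 6 still-open variables together cover exactly {2, 3, 4, 5, 6, 7} — 6 values for 6 variables — and 2 appears only in E's list, so E = 2.
Among the 5 still-open variables, 4 fits only D (and all 5 values in {3, 4, 5, 6, 7} must be used), so D = 4.
C and F share exactly the 2 values {3, 7}; by pigeonhole those values go to them, so strike 3, 7 from B.
No further eliminations apply; C can still be any of 3, 7.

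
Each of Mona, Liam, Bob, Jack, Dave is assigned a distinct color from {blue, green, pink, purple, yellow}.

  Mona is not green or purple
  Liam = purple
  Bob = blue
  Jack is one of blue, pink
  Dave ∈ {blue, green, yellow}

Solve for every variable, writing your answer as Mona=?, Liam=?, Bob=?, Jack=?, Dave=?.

Mona=yellow, Liam=purple, Bob=blue, Jack=pink, Dave=green

Liam must be purple (only option left).
Bob has just one choice, so Bob = blue. So Mona, Jack, Dave can't be blue.
Jack has just one choice, so Jack = pink. Eliminate pink elsewhere: Mona.
Mona's domain is down to {yellow}, so Mona = yellow. Eliminate yellow elsewhere: Dave.
Dave must be green (only option left).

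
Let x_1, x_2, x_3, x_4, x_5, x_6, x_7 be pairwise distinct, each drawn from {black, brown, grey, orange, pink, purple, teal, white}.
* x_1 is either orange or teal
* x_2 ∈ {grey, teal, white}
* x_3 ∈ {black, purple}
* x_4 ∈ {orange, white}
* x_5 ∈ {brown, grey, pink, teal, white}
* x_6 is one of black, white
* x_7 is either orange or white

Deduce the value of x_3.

purple

The 2 variables x_4 and x_7 are confined to {orange, white}, which locks those values in; drop them from x_1, x_2, x_5, x_6.
x_1's domain is down to {teal}, so x_1 = teal. Remove teal from x_2, x_5.
x_2's domain is down to {grey}, so x_2 = grey. So x_5 can't be grey.
x_6's domain is down to {black}, so x_6 = black. Remove black from x_3.
So x_3 = purple.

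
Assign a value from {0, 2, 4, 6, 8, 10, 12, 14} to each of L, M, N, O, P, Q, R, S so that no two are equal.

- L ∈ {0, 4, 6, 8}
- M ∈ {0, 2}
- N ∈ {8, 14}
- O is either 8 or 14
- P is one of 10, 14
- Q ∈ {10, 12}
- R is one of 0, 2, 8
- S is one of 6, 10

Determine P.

The 8 variables together cover exactly {0, 2, 4, 6, 8, 10, 12, 14} — 8 values for 8 variables — and 4 appears only in L's list, so L = 4.
The 7 still-open variables draw from only 7 values {0, 2, 6, 8, 10, 12, 14}, so each is used; only S can be 6, hence S = 6.
The 6 still-open variables draw from only 6 values {0, 2, 8, 10, 12, 14}, so each is used; only Q can be 12, hence Q = 12.
Among the 5 still-open variables, 10 fits only P (and all 5 values in {0, 2, 8, 10, 14} must be used), so P = 10.

10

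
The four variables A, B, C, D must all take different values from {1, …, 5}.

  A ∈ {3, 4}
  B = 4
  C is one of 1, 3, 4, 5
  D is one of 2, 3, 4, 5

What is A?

B has just one choice, so B = 4. Strike 4 from A, C, D.
So A = 3.

3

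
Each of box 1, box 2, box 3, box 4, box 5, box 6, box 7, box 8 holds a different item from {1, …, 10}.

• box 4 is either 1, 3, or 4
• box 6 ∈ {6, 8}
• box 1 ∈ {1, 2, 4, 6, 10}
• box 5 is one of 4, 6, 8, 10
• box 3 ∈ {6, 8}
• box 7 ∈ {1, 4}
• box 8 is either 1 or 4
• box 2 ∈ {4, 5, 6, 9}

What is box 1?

2

box 3 and box 6 between them cover only {6, 8} — a naked pair. Remove those values from box 1, box 2, box 5.
box 7 and box 8 between them cover only {1, 4} — a naked pair. Remove those values from box 1, box 2, box 4, box 5.
box 4's domain is down to {3}, so box 4 = 3.
That leaves box 5 = 10. Eliminate 10 elsewhere: box 1.
So box 1 = 2.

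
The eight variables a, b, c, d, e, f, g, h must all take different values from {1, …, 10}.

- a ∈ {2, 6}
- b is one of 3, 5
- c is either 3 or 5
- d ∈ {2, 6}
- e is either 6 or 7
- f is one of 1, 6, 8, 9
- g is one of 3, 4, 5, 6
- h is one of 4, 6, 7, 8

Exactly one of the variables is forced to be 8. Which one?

h

a and d between them cover only {2, 6} — a naked pair. Remove those values from e, f, g, h.
e must be 7 (only option left). Strike 7 from h.
The 2 variables b and c are confined to {3, 5}, which locks those values in; drop them from g.
g has just one choice, so g = 4. So h can't be 4.
So 8 goes to h.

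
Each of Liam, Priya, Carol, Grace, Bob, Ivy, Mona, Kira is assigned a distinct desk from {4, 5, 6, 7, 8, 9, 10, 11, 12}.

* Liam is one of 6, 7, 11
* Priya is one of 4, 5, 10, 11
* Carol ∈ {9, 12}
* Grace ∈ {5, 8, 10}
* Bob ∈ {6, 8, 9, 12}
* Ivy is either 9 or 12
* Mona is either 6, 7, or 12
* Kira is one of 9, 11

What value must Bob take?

8

The 2 variables Carol and Ivy are confined to {9, 12}, which locks those values in; drop them from Bob, Mona, Kira.
Kira has just one choice, so Kira = 11. So Liam, Priya can't be 11.
Liam and Mona between them cover only {6, 7} — a naked pair. Remove those values from Bob.
So Bob = 8.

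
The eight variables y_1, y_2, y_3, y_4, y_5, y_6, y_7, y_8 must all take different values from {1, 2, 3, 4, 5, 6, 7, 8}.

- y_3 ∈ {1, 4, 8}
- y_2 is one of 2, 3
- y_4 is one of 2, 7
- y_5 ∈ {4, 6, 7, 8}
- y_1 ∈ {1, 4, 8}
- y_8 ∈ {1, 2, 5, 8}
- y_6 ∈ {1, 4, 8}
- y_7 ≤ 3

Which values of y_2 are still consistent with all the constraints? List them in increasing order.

Among the 8 variables, 5 fits only y_8 (and all 8 values in {1, 2, 3, 4, 5, 6, 7, 8} must be used), so y_8 = 5.
Among the 7 still-open variables, 6 fits only y_5 (and all 7 values in {1, 2, 3, 4, 6, 7, 8} must be used), so y_5 = 6.
The 6 still-open variables draw from only 6 values {1, 2, 3, 4, 7, 8}, so each is used; only y_4 can be 7, hence y_4 = 7.
The 3 variables y_1, y_3, y_6 are confined to {1, 4, 8}, which locks those values in; drop them from y_7.
No further eliminations apply; y_2 can still be any of 2, 3.

2, 3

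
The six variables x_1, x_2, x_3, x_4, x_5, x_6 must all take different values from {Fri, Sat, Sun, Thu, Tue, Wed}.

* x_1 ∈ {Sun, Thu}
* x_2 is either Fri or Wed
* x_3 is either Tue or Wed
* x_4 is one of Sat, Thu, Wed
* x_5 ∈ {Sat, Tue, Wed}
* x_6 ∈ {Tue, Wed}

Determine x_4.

Thu

Among the 6 variables, Fri fits only x_2 (and all 6 values in {Fri, Sat, Sun, Thu, Tue, Wed} must be used), so x_2 = Fri.
Among the 5 still-open variables, Sun fits only x_1 (and all 5 values in {Sat, Sun, Thu, Tue, Wed} must be used), so x_1 = Sun.
The 4 still-open variables draw from only 4 values {Sat, Thu, Tue, Wed}, so each is used; only x_4 can be Thu, hence x_4 = Thu.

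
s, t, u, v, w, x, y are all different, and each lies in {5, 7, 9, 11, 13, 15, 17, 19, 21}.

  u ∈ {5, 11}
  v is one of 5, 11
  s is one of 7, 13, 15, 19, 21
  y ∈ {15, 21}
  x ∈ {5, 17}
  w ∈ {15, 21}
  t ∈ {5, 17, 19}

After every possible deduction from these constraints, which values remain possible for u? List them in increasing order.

u and v share exactly the 2 values {5, 11}; by pigeonhole those values go to them, so strike 5, 11 from t, x.
That leaves x = 17. So t can't be 17.
That leaves t = 19. Strike 19 from s.
w and y between them cover only {15, 21} — a naked pair. Remove those values from s.
No further eliminations apply; u can still be any of 5, 11.

5, 11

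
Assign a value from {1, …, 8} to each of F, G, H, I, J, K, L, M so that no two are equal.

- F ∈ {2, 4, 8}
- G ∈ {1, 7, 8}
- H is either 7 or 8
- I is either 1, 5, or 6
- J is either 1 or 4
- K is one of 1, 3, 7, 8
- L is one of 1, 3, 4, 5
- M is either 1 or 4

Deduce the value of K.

The 8 variables together cover exactly {1, 2, 3, 4, 5, 6, 7, 8} — 8 values for 8 variables — and 2 appears only in F's list, so F = 2.
Among the 7 still-open variables, 6 fits only I (and all 7 values in {1, 3, 4, 5, 6, 7, 8} must be used), so I = 6.
The 6 still-open variables draw from only 6 values {1, 3, 4, 5, 7, 8}, so each is used; only L can be 5, hence L = 5.
The 5 still-open variables together cover exactly {1, 3, 4, 7, 8} — 5 values for 5 variables — and 3 appears only in K's list, so K = 3.

3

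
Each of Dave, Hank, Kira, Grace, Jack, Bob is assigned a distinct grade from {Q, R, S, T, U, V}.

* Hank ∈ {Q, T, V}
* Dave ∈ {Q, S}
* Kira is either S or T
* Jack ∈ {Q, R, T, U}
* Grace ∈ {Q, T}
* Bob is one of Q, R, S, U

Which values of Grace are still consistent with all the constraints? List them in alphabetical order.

Q, T

Among the 6 variables, V fits only Hank (and all 6 values in {Q, R, S, T, U, V} must be used), so Hank = V.
Dave, Kira, Grace share exactly the 3 values {Q, S, T}; by pigeonhole those values go to them, so strike Q, S, T from Jack, Bob.
No further eliminations apply; Grace can still be any of Q, T.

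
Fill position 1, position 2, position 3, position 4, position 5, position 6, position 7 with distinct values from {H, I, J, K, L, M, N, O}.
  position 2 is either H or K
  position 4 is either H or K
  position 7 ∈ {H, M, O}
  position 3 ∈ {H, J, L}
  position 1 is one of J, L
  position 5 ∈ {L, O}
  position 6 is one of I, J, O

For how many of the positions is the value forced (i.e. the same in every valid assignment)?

3

The 7 variables draw from only 7 values {H, I, J, K, L, M, O}, so each is used; only position 6 can be I, hence position 6 = I.
Among the 6 still-open variables, M fits only position 7 (and all 6 values in {H, J, K, L, M, O} must be used), so position 7 = M.
Among the 5 still-open variables, O fits only position 5 (and all 5 values in {H, J, K, L, O} must be used), so position 5 = O.
position 2 and position 4 between them cover only {H, K} — a naked pair. Remove those values from position 3.
Determined: position 5=O, position 6=I, position 7=M. The other positions each still have more than one consistent value. That makes 3.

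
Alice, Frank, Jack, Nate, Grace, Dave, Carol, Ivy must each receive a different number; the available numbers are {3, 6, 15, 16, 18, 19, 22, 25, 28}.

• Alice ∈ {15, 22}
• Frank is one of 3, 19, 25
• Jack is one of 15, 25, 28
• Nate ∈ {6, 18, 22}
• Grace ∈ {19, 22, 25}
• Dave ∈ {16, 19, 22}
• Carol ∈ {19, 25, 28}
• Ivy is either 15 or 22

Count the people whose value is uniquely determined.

Alice and Ivy between them cover only {15, 22} — a naked pair. Remove those values from Jack, Nate, Grace, Dave.
Jack, Grace, Carol between them cover only {19, 25, 28} — a naked triple. Remove those values from Frank, Dave.
Frank must be 3 (only option left).
Dave's domain is down to {16}, so Dave = 16.
Determined: Frank=3, Dave=16. The other people each still have more than one consistent value. That makes 2.

2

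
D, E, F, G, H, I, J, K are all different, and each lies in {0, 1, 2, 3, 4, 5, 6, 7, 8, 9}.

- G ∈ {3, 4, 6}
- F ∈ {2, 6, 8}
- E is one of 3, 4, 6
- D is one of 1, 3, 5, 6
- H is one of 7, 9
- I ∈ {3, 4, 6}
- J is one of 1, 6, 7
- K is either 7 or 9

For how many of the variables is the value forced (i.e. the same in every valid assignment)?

H and K between them cover only {7, 9} — a naked pair. Remove those values from J.
E, G, I share exactly the 3 values {3, 4, 6}; by pigeonhole those values go to them, so strike 3, 4, 6 from D, F, J.
That leaves J = 1. So D can't be 1.
D has just one choice, so D = 5.
Determined: D=5, J=1. The other variables each still have more than one consistent value. That makes 2.

2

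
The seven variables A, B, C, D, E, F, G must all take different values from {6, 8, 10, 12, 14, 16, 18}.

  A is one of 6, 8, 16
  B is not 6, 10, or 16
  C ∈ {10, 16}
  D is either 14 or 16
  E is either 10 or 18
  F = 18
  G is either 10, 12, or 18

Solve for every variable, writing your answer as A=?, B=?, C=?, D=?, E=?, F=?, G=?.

F must be 18 (only option left). Remove 18 from B, E, G.
That leaves E = 10. Remove 10 from C, G.
G has just one choice, so G = 12. Remove 12 from B.
C has just one choice, so C = 16. Eliminate 16 elsewhere: A, D.
That leaves D = 14. Strike 14 from B.
B has just one choice, so B = 8. Strike 8 from A.
That leaves A = 6.

A=6, B=8, C=16, D=14, E=10, F=18, G=12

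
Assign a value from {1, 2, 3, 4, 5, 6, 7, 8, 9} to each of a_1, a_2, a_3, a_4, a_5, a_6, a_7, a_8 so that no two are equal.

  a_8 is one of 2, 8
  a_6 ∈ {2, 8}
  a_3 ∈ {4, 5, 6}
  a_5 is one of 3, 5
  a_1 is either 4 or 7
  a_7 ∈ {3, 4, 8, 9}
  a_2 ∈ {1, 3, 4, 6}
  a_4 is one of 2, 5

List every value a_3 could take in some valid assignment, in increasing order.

The 2 variables a_6 and a_8 are confined to {2, 8}, which locks those values in; drop them from a_4, a_7.
a_4 has just one choice, so a_4 = 5. Remove 5 from a_3, a_5.
a_5 has just one choice, so a_5 = 3. Eliminate 3 elsewhere: a_2, a_7.
No further eliminations apply; a_3 can still be any of 4, 6.

4, 6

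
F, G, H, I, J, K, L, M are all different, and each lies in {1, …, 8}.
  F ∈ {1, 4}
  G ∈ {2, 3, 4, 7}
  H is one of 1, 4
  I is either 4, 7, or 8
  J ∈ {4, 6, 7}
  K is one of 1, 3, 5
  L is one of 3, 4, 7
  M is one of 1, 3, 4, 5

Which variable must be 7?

The 8 variables together cover exactly {1, 2, 3, 4, 5, 6, 7, 8} — 8 values for 8 variables — and 2 appears only in G's list, so G = 2.
The 7 still-open variables together cover exactly {1, 3, 4, 5, 6, 7, 8} — 7 values for 7 variables — and 6 appears only in J's list, so J = 6.
The 6 still-open variables draw from only 6 values {1, 3, 4, 5, 7, 8}, so each is used; only I can be 8, hence I = 8.
The 5 still-open variables together cover exactly {1, 3, 4, 5, 7} — 5 values for 5 variables — and 7 appears only in L's list, so L = 7.

L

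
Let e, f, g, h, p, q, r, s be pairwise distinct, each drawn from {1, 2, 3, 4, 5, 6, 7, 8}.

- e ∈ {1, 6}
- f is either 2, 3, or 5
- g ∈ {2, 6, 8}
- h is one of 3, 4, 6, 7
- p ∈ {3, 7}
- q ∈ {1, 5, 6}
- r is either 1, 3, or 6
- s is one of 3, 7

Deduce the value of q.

The 8 variables together cover exactly {1, 2, 3, 4, 5, 6, 7, 8} — 8 values for 8 variables — and 4 appears only in h's list, so h = 4.
Among the 7 still-open variables, 8 fits only g (and all 7 values in {1, 2, 3, 5, 6, 7, 8} must be used), so g = 8.
The 6 still-open variables draw from only 6 values {1, 2, 3, 5, 6, 7}, so each is used; only f can be 2, hence f = 2.
Among the 5 still-open variables, 5 fits only q (and all 5 values in {1, 3, 5, 6, 7} must be used), so q = 5.

5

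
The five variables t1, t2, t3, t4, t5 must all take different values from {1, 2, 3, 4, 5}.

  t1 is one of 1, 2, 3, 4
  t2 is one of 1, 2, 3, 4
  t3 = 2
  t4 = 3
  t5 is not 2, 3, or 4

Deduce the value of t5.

5

t3 has just one choice, so t3 = 2. Remove 2 from t1, t2.
t4 has just one choice, so t4 = 3. So t1, t2 can't be 3.
The 3 still-open variables draw from only 3 values {1, 4, 5}, so each is used; only t5 can be 5, hence t5 = 5.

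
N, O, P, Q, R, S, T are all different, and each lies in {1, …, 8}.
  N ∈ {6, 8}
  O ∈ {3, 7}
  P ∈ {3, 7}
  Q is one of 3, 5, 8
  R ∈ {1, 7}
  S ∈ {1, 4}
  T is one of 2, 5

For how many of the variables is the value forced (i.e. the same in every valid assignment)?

O and P share exactly the 2 values {3, 7}; by pigeonhole those values go to them, so strike 3, 7 from Q, R.
R's domain is down to {1}, so R = 1. Eliminate 1 elsewhere: S.
S's domain is down to {4}, so S = 4.
Determined: R=1, S=4. The other variables each still have more than one consistent value. That makes 2.

2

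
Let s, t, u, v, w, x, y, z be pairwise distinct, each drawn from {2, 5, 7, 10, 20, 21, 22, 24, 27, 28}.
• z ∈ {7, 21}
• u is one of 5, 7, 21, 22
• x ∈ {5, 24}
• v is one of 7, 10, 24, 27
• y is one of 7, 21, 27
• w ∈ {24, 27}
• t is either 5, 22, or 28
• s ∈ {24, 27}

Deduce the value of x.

5

The 8 variables together cover exactly {5, 7, 10, 21, 22, 24, 27, 28} — 8 values for 8 variables — and 10 appears only in v's list, so v = 10.
The 7 still-open variables draw from only 7 values {5, 7, 21, 22, 24, 27, 28}, so each is used; only t can be 28, hence t = 28.
The 6 still-open variables together cover exactly {5, 7, 21, 22, 24, 27} — 6 values for 6 variables — and 22 appears only in u's list, so u = 22.
The 5 still-open variables together cover exactly {5, 7, 21, 24, 27} — 5 values for 5 variables — and 5 appears only in x's list, so x = 5.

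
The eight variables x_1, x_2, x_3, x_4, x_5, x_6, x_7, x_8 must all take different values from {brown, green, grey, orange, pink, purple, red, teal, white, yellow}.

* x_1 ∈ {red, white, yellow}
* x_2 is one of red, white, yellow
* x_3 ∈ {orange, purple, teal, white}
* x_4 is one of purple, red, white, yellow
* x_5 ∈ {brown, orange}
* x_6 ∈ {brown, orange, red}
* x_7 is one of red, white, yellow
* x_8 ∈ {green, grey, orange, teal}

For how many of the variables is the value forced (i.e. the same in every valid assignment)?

x_1, x_2, x_7 share exactly the 3 values {red, white, yellow}; by pigeonhole those values go to them, so strike red, white, yellow from x_3, x_4, x_6.
x_4's domain is down to {purple}, so x_4 = purple. Remove purple from x_3.
x_5 and x_6 between them cover only {brown, orange} — a naked pair. Remove those values from x_3, x_8.
x_3's domain is down to {teal}, so x_3 = teal. So x_8 can't be teal.
Determined: x_3=teal, x_4=purple. The other variables each still have more than one consistent value. That makes 2.

2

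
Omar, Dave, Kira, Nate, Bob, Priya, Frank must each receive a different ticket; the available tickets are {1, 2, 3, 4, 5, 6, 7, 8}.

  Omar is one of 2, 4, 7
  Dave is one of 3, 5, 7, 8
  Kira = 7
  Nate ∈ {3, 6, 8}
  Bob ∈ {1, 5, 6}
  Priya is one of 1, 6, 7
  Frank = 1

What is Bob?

Kira's domain is down to {7}, so Kira = 7. So Omar, Dave, Priya can't be 7.
Frank has just one choice, so Frank = 1. So Bob, Priya can't be 1.
Priya's domain is down to {6}, so Priya = 6. Strike 6 from Nate, Bob.
So Bob = 5.

5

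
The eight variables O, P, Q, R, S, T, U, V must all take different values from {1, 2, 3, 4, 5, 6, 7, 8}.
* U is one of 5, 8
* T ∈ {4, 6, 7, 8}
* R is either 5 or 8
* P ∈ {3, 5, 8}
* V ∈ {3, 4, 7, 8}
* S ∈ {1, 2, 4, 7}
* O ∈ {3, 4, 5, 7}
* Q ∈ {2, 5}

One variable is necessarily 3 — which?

P

The 8 variables together cover exactly {1, 2, 3, 4, 5, 6, 7, 8} — 8 values for 8 variables — and 1 appears only in S's list, so S = 1.
The 7 still-open variables together cover exactly {2, 3, 4, 5, 6, 7, 8} — 7 values for 7 variables — and 2 appears only in Q's list, so Q = 2.
The 6 still-open variables draw from only 6 values {3, 4, 5, 6, 7, 8}, so each is used; only T can be 6, hence T = 6.
R and U between them cover only {5, 8} — a naked pair. Remove those values from O, P, V.
So 3 goes to P.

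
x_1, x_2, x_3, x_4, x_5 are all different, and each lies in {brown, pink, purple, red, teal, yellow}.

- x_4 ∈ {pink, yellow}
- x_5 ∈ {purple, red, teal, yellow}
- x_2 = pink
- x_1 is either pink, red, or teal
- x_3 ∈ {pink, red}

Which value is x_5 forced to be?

purple

x_2's domain is down to {pink}, so x_2 = pink. So x_1, x_3, x_4 can't be pink.
x_3's domain is down to {red}, so x_3 = red. Remove red from x_1, x_5.
That leaves x_4 = yellow. Strike yellow from x_5.
x_1's domain is down to {teal}, so x_1 = teal. Strike teal from x_5.
So x_5 = purple.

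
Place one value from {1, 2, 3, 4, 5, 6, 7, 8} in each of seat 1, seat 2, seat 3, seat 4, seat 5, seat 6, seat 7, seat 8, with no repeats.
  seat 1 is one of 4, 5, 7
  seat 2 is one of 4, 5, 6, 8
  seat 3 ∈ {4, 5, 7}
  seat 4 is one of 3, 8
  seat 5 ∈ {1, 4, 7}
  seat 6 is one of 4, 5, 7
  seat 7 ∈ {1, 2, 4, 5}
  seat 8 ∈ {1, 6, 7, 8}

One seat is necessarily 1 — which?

Among the 8 variables, 2 fits only seat 7 (and all 8 values in {1, 2, 3, 4, 5, 6, 7, 8} must be used), so seat 7 = 2.
The 7 still-open variables draw from only 7 values {1, 3, 4, 5, 6, 7, 8}, so each is used; only seat 4 can be 3, hence seat 4 = 3.
seat 1, seat 3, seat 6 share exactly the 3 values {4, 5, 7}; by pigeonhole those values go to them, so strike 4, 5, 7 from seat 2, seat 5, seat 8.

seat 5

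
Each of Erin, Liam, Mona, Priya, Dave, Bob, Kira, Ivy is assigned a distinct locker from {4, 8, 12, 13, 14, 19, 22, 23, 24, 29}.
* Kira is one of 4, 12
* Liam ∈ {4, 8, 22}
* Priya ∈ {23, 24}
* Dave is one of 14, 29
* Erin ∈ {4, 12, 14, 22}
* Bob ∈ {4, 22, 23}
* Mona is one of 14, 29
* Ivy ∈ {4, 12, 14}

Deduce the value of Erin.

The 8 variables together cover exactly {4, 8, 12, 14, 22, 23, 24, 29} — 8 values for 8 variables — and 8 appears only in Liam's list, so Liam = 8.
Among the 7 still-open variables, 24 fits only Priya (and all 7 values in {4, 12, 14, 22, 23, 24, 29} must be used), so Priya = 24.
The 6 still-open variables together cover exactly {4, 12, 14, 22, 23, 29} — 6 values for 6 variables — and 23 appears only in Bob's list, so Bob = 23.
The 5 still-open variables together cover exactly {4, 12, 14, 22, 29} — 5 values for 5 variables — and 22 appears only in Erin's list, so Erin = 22.

22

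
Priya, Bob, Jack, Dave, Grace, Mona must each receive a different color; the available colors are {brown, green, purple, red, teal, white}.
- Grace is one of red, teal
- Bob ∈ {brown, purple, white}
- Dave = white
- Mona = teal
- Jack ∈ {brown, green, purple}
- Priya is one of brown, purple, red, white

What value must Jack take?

green

Dave has just one choice, so Dave = white. Remove white from Priya, Bob.
Mona must be teal (only option left). Strike teal from Grace.
Grace's domain is down to {red}, so Grace = red. Strike red from Priya.
Among the 3 still-open variables, green fits only Jack (and all 3 values in {brown, green, purple} must be used), so Jack = green.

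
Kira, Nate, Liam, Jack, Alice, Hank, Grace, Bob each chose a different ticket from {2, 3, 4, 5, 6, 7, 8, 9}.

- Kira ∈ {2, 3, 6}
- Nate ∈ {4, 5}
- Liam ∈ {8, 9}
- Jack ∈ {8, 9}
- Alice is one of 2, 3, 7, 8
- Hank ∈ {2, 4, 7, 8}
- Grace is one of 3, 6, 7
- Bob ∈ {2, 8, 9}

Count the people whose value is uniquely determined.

3

Among the 8 variables, 5 fits only Nate (and all 8 values in {2, 3, 4, 5, 6, 7, 8, 9} must be used), so Nate = 5.
The 7 still-open variables together cover exactly {2, 3, 4, 6, 7, 8, 9} — 7 values for 7 variables — and 4 appears only in Hank's list, so Hank = 4.
The 2 variables Liam and Jack are confined to {8, 9}, which locks those values in; drop them from Alice, Bob.
That leaves Bob = 2. Remove 2 from Kira, Alice.
Determined: Nate=5, Hank=4, Bob=2. The other people each still have more than one consistent value. That makes 3.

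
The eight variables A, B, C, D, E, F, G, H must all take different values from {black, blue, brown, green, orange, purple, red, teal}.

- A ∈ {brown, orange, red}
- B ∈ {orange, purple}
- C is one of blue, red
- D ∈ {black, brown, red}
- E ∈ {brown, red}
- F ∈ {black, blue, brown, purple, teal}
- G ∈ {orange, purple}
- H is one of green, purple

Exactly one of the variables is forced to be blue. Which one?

Among the 8 variables, green fits only H (and all 8 values in {black, blue, brown, green, orange, purple, red, teal} must be used), so H = green.
The 7 still-open variables draw from only 7 values {black, blue, brown, orange, purple, red, teal}, so each is used; only F can be teal, hence F = teal.
Among the 6 still-open variables, black fits only D (and all 6 values in {black, blue, brown, orange, purple, red} must be used), so D = black.
Among the 5 still-open variables, blue fits only C (and all 5 values in {blue, brown, orange, purple, red} must be used), so C = blue.

C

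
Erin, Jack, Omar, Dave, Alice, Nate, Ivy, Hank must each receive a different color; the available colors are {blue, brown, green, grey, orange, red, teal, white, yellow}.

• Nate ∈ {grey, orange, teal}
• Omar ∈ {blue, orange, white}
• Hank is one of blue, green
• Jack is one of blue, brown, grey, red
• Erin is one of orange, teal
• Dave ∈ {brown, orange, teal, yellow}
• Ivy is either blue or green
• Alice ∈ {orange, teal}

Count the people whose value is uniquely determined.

Erin and Alice between them cover only {orange, teal} — a naked pair. Remove those values from Omar, Dave, Nate.
Nate's domain is down to {grey}, so Nate = grey. Strike grey from Jack.
Ivy and Hank share exactly the 2 values {blue, green}; by pigeonhole those values go to them, so strike blue, green from Jack, Omar.
Omar must be white (only option left).
Determined: Omar=white, Nate=grey. The other people each still have more than one consistent value. That makes 2.

2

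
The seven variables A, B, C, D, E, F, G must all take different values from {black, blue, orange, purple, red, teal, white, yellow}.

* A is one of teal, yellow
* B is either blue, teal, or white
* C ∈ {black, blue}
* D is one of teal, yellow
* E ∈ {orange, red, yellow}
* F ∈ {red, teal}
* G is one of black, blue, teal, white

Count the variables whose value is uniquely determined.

The 7 variables draw from only 7 values {black, blue, orange, red, teal, white, yellow}, so each is used; only E can be orange, hence E = orange.
The 6 still-open variables together cover exactly {black, blue, red, teal, white, yellow} — 6 values for 6 variables — and red appears only in F's list, so F = red.
A and D share exactly the 2 values {teal, yellow}; by pigeonhole those values go to them, so strike teal, yellow from B, G.
Determined: E=orange, F=red. The other variables each still have more than one consistent value. That makes 2.

2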